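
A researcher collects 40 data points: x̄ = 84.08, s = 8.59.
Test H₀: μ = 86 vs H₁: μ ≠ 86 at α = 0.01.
One-sample t-test:
H₀: μ = 86
H₁: μ ≠ 86
df = n - 1 = 39
t = (x̄ - μ₀) / (s/√n) = (84.08 - 86) / (8.59/√40) = -1.414
p-value = 0.1654

Since p-value > α = 0.01, we fail to reject H₀.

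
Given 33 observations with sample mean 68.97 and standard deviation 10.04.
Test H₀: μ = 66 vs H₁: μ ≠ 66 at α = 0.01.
One-sample t-test:
H₀: μ = 66
H₁: μ ≠ 66
df = n - 1 = 32
t = (x̄ - μ₀) / (s/√n) = (68.97 - 66) / (10.04/√33) = 1.699
p-value = 0.0990

Since p-value > α = 0.01, we fail to reject H₀.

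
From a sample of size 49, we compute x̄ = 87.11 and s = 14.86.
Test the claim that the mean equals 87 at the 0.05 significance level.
One-sample t-test:
H₀: μ = 87
H₁: μ ≠ 87
df = n - 1 = 48
t = (x̄ - μ₀) / (s/√n) = (87.11 - 87) / (14.86/√49) = 0.052
p-value = 0.9589

Since p-value > α = 0.05, we fail to reject H₀.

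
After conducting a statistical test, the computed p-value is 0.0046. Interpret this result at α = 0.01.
Since p = 0.0046 < α = 0.01, reject H₀.
There is sufficient evidence to reject the null hypothesis; the result is statistically significant at the 0.01 level.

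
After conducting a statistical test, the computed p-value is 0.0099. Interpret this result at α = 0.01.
Since p = 0.0099 < α = 0.01, reject H₀.
There is sufficient evidence to reject the null hypothesis; the result is statistically significant at the 0.01 level.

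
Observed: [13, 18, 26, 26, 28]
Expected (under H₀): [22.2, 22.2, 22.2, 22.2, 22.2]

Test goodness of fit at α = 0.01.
Chi-square goodness of fit test:
H₀: observed counts match expected distribution
H₁: observed counts differ from expected distribution
df = k - 1 = 4
χ² = Σ(O - E)²/E
   = (13 - 22.2)²/22.2 + (18 - 22.2)²/22.2 + (26 - 22.2)²/22.2 + (26 - 22.2)²/22.2 + (28 - 22.2)²/22.2
   = 3.813 + 0.795 + 0.650 + 0.650 + 1.515
   = 7.42
p-value = 0.1151

Since p-value > α = 0.01, we fail to reject H₀.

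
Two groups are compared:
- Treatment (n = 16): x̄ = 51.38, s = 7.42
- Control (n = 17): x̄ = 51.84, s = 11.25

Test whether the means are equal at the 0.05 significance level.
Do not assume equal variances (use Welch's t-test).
Welch's two-sample t-test:
H₀: μ₁ = μ₂
H₁: μ₁ ≠ μ₂
s₁²/n₁ = 7.42²/16 = 3.4410,  s₂²/n₂ = 11.25²/17 = 7.4449
SE = √(s₁²/n₁ + s₂²/n₂) = √(3.4410 + 7.4449) = 3.2994
df (Welch-Satterthwaite) = (s₁²/n₁ + s₂²/n₂)² / [(s₁²/n₁)²/(n₁-1) + (s₂²/n₂)²/(n₂-1)] ≈ 27.86
t = (x̄₁ - x̄₂) / SE = (51.38 - 51.84) / 3.2994 = -0.46 / 3.2994 = -0.139
p-value = 0.8901

Since p-value > α = 0.05, we fail to reject H₀.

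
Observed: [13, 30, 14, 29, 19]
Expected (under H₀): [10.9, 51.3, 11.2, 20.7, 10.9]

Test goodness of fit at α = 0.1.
Chi-square goodness of fit test:
H₀: observed counts match expected distribution
H₁: observed counts differ from expected distribution
df = k - 1 = 4
χ² = Σ(O - E)²/E
   = (13 - 10.9)²/10.9 + (30 - 51.3)²/51.3 + (14 - 11.2)²/11.2 + (29 - 20.7)²/20.7 + (19 - 10.9)²/10.9
   = 0.405 + 8.844 + 0.700 + 3.328 + 6.019
   = 19.30
p-value = 0.0007

Since p-value < α = 0.1, we reject H₀.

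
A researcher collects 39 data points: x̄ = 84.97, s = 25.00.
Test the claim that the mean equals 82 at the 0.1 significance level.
One-sample t-test:
H₀: μ = 82
H₁: μ ≠ 82
df = n - 1 = 38
t = (x̄ - μ₀) / (s/√n) = (84.97 - 82) / (25.00/√39) = 0.742
p-value = 0.4627

Since p-value > α = 0.1, we fail to reject H₀.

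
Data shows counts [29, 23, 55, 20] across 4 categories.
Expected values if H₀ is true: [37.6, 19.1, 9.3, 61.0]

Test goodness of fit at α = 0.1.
Chi-square goodness of fit test:
H₀: observed counts match expected distribution
H₁: observed counts differ from expected distribution
df = k - 1 = 3
χ² = Σ(O - E)²/E
   = (29 - 37.6)²/37.6 + (23 - 19.1)²/19.1 + (55 - 9.3)²/9.3 + (20 - 61.0)²/61.0
   = 1.967 + 0.796 + 224.569 + 27.557
   = 254.89
p-value < 0.0001

Since p-value < α = 0.1, we reject H₀.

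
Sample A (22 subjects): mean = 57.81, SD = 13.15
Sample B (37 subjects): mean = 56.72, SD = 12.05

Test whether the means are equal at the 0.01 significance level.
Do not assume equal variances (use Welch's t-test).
Welch's two-sample t-test:
H₀: μ₁ = μ₂
H₁: μ₁ ≠ μ₂
s₁²/n₁ = 13.15²/22 = 7.8601,  s₂²/n₂ = 12.05²/37 = 3.9244
SE = √(s₁²/n₁ + s₂²/n₂) = √(7.8601 + 3.9244) = 3.4329
df (Welch-Satterthwaite) = (s₁²/n₁ + s₂²/n₂)² / [(s₁²/n₁)²/(n₁-1) + (s₂²/n₂)²/(n₂-1)] ≈ 41.21
t = (x̄₁ - x̄₂) / SE = (57.81 - 56.72) / 3.4329 = 1.09 / 3.4329 = 0.318
p-value = 0.7525

Since p-value > α = 0.01, we fail to reject H₀.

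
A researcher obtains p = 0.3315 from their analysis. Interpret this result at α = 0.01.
Since p = 0.3315 > α = 0.01, fail to reject H₀.
There is insufficient evidence to reject the null hypothesis; the result is not statistically significant at the 0.01 level.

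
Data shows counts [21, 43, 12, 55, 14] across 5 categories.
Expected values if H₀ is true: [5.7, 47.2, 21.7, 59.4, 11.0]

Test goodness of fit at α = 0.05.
Chi-square goodness of fit test:
H₀: observed counts match expected distribution
H₁: observed counts differ from expected distribution
df = k - 1 = 4
χ² = Σ(O - E)²/E
   = (21 - 5.7)²/5.7 + (43 - 47.2)²/47.2 + (12 - 21.7)²/21.7 + (55 - 59.4)²/59.4 + (14 - 11.0)²/11.0
   = 41.068 + 0.374 + 4.336 + 0.326 + 0.818
   = 46.92
p-value < 0.0001

Since p-value < α = 0.05, we reject H₀.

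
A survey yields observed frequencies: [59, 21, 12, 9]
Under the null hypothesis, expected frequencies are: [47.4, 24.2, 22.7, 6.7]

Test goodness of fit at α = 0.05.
Chi-square goodness of fit test:
H₀: observed counts match expected distribution
H₁: observed counts differ from expected distribution
df = k - 1 = 3
χ² = Σ(O - E)²/E
   = (59 - 47.4)²/47.4 + (21 - 24.2)²/24.2 + (12 - 22.7)²/22.7 + (9 - 6.7)²/6.7
   = 2.839 + 0.423 + 5.044 + 0.790
   = 9.10
p-value = 0.0281

Since p-value < α = 0.05, we reject H₀.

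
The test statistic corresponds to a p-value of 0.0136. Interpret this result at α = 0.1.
Since p = 0.0136 < α = 0.1, reject H₀.
There is sufficient evidence to reject the null hypothesis; the result is statistically significant at the 0.1 level.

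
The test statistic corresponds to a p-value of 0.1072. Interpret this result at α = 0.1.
Since p = 0.1072 > α = 0.1, fail to reject H₀.
There is insufficient evidence to reject the null hypothesis; the result is not statistically significant at the 0.1 level.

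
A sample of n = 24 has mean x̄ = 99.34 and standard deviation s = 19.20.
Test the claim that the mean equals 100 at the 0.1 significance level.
One-sample t-test:
H₀: μ = 100
H₁: μ ≠ 100
df = n - 1 = 23
t = (x̄ - μ₀) / (s/√n) = (99.34 - 100) / (19.20/√24) = -0.168
p-value = 0.8677

Since p-value > α = 0.1, we fail to reject H₀.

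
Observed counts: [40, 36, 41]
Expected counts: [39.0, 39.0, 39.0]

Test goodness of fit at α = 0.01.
Chi-square goodness of fit test:
H₀: observed counts match expected distribution
H₁: observed counts differ from expected distribution
df = k - 1 = 2
χ² = Σ(O - E)²/E
   = (40 - 39.0)²/39.0 + (36 - 39.0)²/39.0 + (41 - 39.0)²/39.0
   = 0.026 + 0.231 + 0.103
   = 0.36
p-value = 0.8357

Since p-value > α = 0.01, we fail to reject H₀.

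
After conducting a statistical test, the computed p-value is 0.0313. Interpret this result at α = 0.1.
Since p = 0.0313 < α = 0.1, reject H₀.
There is sufficient evidence to reject the null hypothesis; the result is statistically significant at the 0.1 level.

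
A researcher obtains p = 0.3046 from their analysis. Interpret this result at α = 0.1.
Since p = 0.3046 > α = 0.1, fail to reject H₀.
There is insufficient evidence to reject the null hypothesis; the result is not statistically significant at the 0.1 level.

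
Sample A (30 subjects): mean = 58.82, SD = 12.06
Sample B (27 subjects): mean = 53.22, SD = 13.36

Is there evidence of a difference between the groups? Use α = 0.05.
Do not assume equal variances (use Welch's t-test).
Welch's two-sample t-test:
H₀: μ₁ = μ₂
H₁: μ₁ ≠ μ₂
s₁²/n₁ = 12.06²/30 = 4.8481,  s₂²/n₂ = 13.36²/27 = 6.6107
SE = √(s₁²/n₁ + s₂²/n₂) = √(4.8481 + 6.6107) = 3.3851
df (Welch-Satterthwaite) = (s₁²/n₁ + s₂²/n₂)² / [(s₁²/n₁)²/(n₁-1) + (s₂²/n₂)²/(n₂-1)] ≈ 52.70
t = (x̄₁ - x̄₂) / SE = (58.82 - 53.22) / 3.3851 = 5.60 / 3.3851 = 1.654
p-value = 0.1040

Since p-value > α = 0.05, we fail to reject H₀.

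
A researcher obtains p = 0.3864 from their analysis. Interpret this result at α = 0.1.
Since p = 0.3864 > α = 0.1, fail to reject H₀.
There is insufficient evidence to reject the null hypothesis; the result is not statistically significant at the 0.1 level.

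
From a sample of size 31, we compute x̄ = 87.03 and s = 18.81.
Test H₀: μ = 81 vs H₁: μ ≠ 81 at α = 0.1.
One-sample t-test:
H₀: μ = 81
H₁: μ ≠ 81
df = n - 1 = 30
t = (x̄ - μ₀) / (s/√n) = (87.03 - 81) / (18.81/√31) = 1.785
p-value = 0.0844

Since p-value < α = 0.1, we reject H₀.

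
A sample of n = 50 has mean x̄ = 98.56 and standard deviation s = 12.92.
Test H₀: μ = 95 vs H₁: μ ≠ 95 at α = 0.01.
One-sample t-test:
H₀: μ = 95
H₁: μ ≠ 95
df = n - 1 = 49
t = (x̄ - μ₀) / (s/√n) = (98.56 - 95) / (12.92/√50) = 1.948
p-value = 0.0571

Since p-value > α = 0.01, we fail to reject H₀.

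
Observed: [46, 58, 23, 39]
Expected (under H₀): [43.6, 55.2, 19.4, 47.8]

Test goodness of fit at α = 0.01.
Chi-square goodness of fit test:
H₀: observed counts match expected distribution
H₁: observed counts differ from expected distribution
df = k - 1 = 3
χ² = Σ(O - E)²/E
   = (46 - 43.6)²/43.6 + (58 - 55.2)²/55.2 + (23 - 19.4)²/19.4 + (39 - 47.8)²/47.8
   = 0.132 + 0.142 + 0.668 + 1.620
   = 2.56
p-value = 0.4641

Since p-value > α = 0.01, we fail to reject H₀.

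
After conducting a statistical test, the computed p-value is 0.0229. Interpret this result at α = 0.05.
Since p = 0.0229 < α = 0.05, reject H₀.
There is sufficient evidence to reject the null hypothesis; the result is statistically significant at the 0.05 level.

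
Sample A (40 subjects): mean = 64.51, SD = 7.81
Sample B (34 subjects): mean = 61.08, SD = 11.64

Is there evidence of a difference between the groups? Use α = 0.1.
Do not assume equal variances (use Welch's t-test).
Welch's two-sample t-test:
H₀: μ₁ = μ₂
H₁: μ₁ ≠ μ₂
s₁²/n₁ = 7.81²/40 = 1.5249,  s₂²/n₂ = 11.64²/34 = 3.9850
SE = √(s₁²/n₁ + s₂²/n₂) = √(1.5249 + 3.9850) = 2.3473
df (Welch-Satterthwaite) = (s₁²/n₁ + s₂²/n₂)² / [(s₁²/n₁)²/(n₁-1) + (s₂²/n₂)²/(n₂-1)] ≈ 56.13
t = (x̄₁ - x̄₂) / SE = (64.51 - 61.08) / 2.3473 = 3.43 / 2.3473 = 1.461
p-value = 0.1495

Since p-value > α = 0.1, we fail to reject H₀.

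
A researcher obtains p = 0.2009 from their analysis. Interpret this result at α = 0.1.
Since p = 0.2009 > α = 0.1, fail to reject H₀.
There is insufficient evidence to reject the null hypothesis; the result is not statistically significant at the 0.1 level.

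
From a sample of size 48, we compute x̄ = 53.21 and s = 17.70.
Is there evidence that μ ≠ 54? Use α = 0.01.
One-sample t-test:
H₀: μ = 54
H₁: μ ≠ 54
df = n - 1 = 47
t = (x̄ - μ₀) / (s/√n) = (53.21 - 54) / (17.70/√48) = -0.309
p-value = 0.7585

Since p-value > α = 0.01, we fail to reject H₀.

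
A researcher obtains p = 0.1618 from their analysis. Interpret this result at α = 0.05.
Since p = 0.1618 > α = 0.05, fail to reject H₀.
There is insufficient evidence to reject the null hypothesis; the result is not statistically significant at the 0.05 level.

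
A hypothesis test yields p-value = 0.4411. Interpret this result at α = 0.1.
Since p = 0.4411 > α = 0.1, fail to reject H₀.
There is insufficient evidence to reject the null hypothesis; the result is not statistically significant at the 0.1 level.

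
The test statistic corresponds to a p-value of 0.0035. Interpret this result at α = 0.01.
Since p = 0.0035 < α = 0.01, reject H₀.
There is sufficient evidence to reject the null hypothesis; the result is statistically significant at the 0.01 level.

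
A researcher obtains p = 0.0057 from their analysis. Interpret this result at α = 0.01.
Since p = 0.0057 < α = 0.01, reject H₀.
There is sufficient evidence to reject the null hypothesis; the result is statistically significant at the 0.01 level.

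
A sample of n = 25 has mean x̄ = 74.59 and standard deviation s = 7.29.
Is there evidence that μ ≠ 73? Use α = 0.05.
One-sample t-test:
H₀: μ = 73
H₁: μ ≠ 73
df = n - 1 = 24
t = (x̄ - μ₀) / (s/√n) = (74.59 - 73) / (7.29/√25) = 1.091
p-value = 0.2863

Since p-value > α = 0.05, we fail to reject H₀.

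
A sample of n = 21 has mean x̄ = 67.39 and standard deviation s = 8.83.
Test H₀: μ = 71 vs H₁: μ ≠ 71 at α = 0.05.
One-sample t-test:
H₀: μ = 71
H₁: μ ≠ 71
df = n - 1 = 20
t = (x̄ - μ₀) / (s/√n) = (67.39 - 71) / (8.83/√21) = -1.874
p-value = 0.0757

Since p-value > α = 0.05, we fail to reject H₀.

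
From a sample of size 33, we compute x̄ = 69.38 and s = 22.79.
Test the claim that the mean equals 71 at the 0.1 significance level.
One-sample t-test:
H₀: μ = 71
H₁: μ ≠ 71
df = n - 1 = 32
t = (x̄ - μ₀) / (s/√n) = (69.38 - 71) / (22.79/√33) = -0.408
p-value = 0.6857

Since p-value > α = 0.1, we fail to reject H₀.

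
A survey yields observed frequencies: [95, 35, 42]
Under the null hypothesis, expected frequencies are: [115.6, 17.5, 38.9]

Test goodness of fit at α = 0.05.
Chi-square goodness of fit test:
H₀: observed counts match expected distribution
H₁: observed counts differ from expected distribution
df = k - 1 = 2
χ² = Σ(O - E)²/E
   = (95 - 115.6)²/115.6 + (35 - 17.5)²/17.5 + (42 - 38.9)²/38.9
   = 3.671 + 17.500 + 0.247
   = 21.42
p-value < 0.0001

Since p-value < α = 0.05, we reject H₀.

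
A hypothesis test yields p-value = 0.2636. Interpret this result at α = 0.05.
Since p = 0.2636 > α = 0.05, fail to reject H₀.
There is insufficient evidence to reject the null hypothesis; the result is not statistically significant at the 0.05 level.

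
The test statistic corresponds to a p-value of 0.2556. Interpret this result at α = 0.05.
Since p = 0.2556 > α = 0.05, fail to reject H₀.
There is insufficient evidence to reject the null hypothesis; the result is not statistically significant at the 0.05 level.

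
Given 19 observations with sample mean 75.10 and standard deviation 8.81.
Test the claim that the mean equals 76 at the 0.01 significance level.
One-sample t-test:
H₀: μ = 76
H₁: μ ≠ 76
df = n - 1 = 18
t = (x̄ - μ₀) / (s/√n) = (75.10 - 76) / (8.81/√19) = -0.445
p-value = 0.6614

Since p-value > α = 0.01, we fail to reject H₀.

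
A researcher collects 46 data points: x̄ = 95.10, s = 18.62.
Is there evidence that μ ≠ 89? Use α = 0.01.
One-sample t-test:
H₀: μ = 89
H₁: μ ≠ 89
df = n - 1 = 45
t = (x̄ - μ₀) / (s/√n) = (95.10 - 89) / (18.62/√46) = 2.222
p-value = 0.0314

Since p-value > α = 0.01, we fail to reject H₀.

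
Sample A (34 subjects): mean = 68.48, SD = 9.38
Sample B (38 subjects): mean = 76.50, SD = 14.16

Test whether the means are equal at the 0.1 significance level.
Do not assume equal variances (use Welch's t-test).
Welch's two-sample t-test:
H₀: μ₁ = μ₂
H₁: μ₁ ≠ μ₂
s₁²/n₁ = 9.38²/34 = 2.5878,  s₂²/n₂ = 14.16²/38 = 5.2765
SE = √(s₁²/n₁ + s₂²/n₂) = √(2.5878 + 5.2765) = 2.8043
df (Welch-Satterthwaite) = (s₁²/n₁ + s₂²/n₂)² / [(s₁²/n₁)²/(n₁-1) + (s₂²/n₂)²/(n₂-1)] ≈ 64.73
t = (x̄₁ - x̄₂) / SE = (68.48 - 76.50) / 2.8043 = -8.02 / 2.8043 = -2.860
p-value = 0.0057

Since p-value < α = 0.1, we reject H₀.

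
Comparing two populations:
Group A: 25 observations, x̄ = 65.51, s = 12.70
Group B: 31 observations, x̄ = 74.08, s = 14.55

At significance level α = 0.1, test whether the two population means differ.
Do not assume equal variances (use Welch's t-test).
Welch's two-sample t-test:
H₀: μ₁ = μ₂
H₁: μ₁ ≠ μ₂
s₁²/n₁ = 12.70²/25 = 6.4516,  s₂²/n₂ = 14.55²/31 = 6.8291
SE = √(s₁²/n₁ + s₂²/n₂) = √(6.4516 + 6.8291) = 3.6443
df (Welch-Satterthwaite) = (s₁²/n₁ + s₂²/n₂)² / [(s₁²/n₁)²/(n₁-1) + (s₂²/n₂)²/(n₂-1)] ≈ 53.63
t = (x̄₁ - x̄₂) / SE = (65.51 - 74.08) / 3.6443 = -8.57 / 3.6443 = -2.352
p-value = 0.0224

Since p-value < α = 0.1, we reject H₀.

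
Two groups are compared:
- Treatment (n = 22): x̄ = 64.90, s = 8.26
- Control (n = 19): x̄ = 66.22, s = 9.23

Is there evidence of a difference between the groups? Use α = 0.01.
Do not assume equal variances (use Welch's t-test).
Welch's two-sample t-test:
H₀: μ₁ = μ₂
H₁: μ₁ ≠ μ₂
s₁²/n₁ = 8.26²/22 = 3.1013,  s₂²/n₂ = 9.23²/19 = 4.4838
SE = √(s₁²/n₁ + s₂²/n₂) = √(3.1013 + 4.4838) = 2.7541
df (Welch-Satterthwaite) = (s₁²/n₁ + s₂²/n₂)² / [(s₁²/n₁)²/(n₁-1) + (s₂²/n₂)²/(n₂-1)] ≈ 36.53
t = (x̄₁ - x̄₂) / SE = (64.90 - 66.22) / 2.7541 = -1.32 / 2.7541 = -0.479
p-value = 0.6346

Since p-value > α = 0.01, we fail to reject H₀.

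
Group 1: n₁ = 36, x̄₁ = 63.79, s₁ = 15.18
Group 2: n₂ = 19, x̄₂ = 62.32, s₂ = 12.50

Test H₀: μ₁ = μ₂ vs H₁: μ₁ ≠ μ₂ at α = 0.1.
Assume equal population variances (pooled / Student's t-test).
Student's two-sample t-test (equal variances):
H₀: μ₁ = μ₂
H₁: μ₁ ≠ μ₂
df = n₁ + n₂ - 2 = 53
Pooled variance s_p² = [(n₁-1)s₁² + (n₂-1)s₂²] / (n₁ + n₂ - 2) = [(35)(15.18²) + (18)(12.50²)] / 53 = 205.2384
SE = √(s_p²(1/n₁ + 1/n₂)) = √(205.2384 × (1/36 + 1/19)) = 4.0624
t = (x̄₁ - x̄₂) / SE = (63.79 - 62.32) / 4.0624 = 1.47 / 4.0624 = 0.362
p-value = 0.7189

Since p-value > α = 0.1, we fail to reject H₀.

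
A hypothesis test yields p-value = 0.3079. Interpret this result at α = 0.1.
Since p = 0.3079 > α = 0.1, fail to reject H₀.
There is insufficient evidence to reject the null hypothesis; the result is not statistically significant at the 0.1 level.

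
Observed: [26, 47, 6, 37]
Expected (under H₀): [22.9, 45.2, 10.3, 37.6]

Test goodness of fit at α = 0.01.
Chi-square goodness of fit test:
H₀: observed counts match expected distribution
H₁: observed counts differ from expected distribution
df = k - 1 = 3
χ² = Σ(O - E)²/E
   = (26 - 22.9)²/22.9 + (47 - 45.2)²/45.2 + (6 - 10.3)²/10.3 + (37 - 37.6)²/37.6
   = 0.420 + 0.072 + 1.795 + 0.010
   = 2.30
p-value = 0.5133

Since p-value > α = 0.01, we fail to reject H₀.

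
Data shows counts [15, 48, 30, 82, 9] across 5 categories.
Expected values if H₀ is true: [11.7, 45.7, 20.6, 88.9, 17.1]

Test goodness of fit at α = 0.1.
Chi-square goodness of fit test:
H₀: observed counts match expected distribution
H₁: observed counts differ from expected distribution
df = k - 1 = 4
χ² = Σ(O - E)²/E
   = (15 - 11.7)²/11.7 + (48 - 45.7)²/45.7 + (30 - 20.6)²/20.6 + (82 - 88.9)²/88.9 + (9 - 17.1)²/17.1
   = 0.931 + 0.116 + 4.289 + 0.536 + 3.837
   = 9.71
p-value = 0.0456

Since p-value < α = 0.1, we reject H₀.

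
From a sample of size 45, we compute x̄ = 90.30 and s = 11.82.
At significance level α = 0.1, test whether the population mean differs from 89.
One-sample t-test:
H₀: μ = 89
H₁: μ ≠ 89
df = n - 1 = 44
t = (x̄ - μ₀) / (s/√n) = (90.30 - 89) / (11.82/√45) = 0.738
p-value = 0.4646

Since p-value > α = 0.1, we fail to reject H₀.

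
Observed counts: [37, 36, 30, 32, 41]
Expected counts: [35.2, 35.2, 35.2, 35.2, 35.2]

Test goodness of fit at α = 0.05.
Chi-square goodness of fit test:
H₀: observed counts match expected distribution
H₁: observed counts differ from expected distribution
df = k - 1 = 4
χ² = Σ(O - E)²/E
   = (37 - 35.2)²/35.2 + (36 - 35.2)²/35.2 + (30 - 35.2)²/35.2 + (32 - 35.2)²/35.2 + (41 - 35.2)²/35.2
   = 0.092 + 0.018 + 0.768 + 0.291 + 0.956
   = 2.12
p-value = 0.7128

Since p-value > α = 0.05, we fail to reject H₀.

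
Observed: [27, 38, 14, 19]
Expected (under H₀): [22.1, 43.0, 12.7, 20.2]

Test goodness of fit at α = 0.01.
Chi-square goodness of fit test:
H₀: observed counts match expected distribution
H₁: observed counts differ from expected distribution
df = k - 1 = 3
χ² = Σ(O - E)²/E
   = (27 - 22.1)²/22.1 + (38 - 43.0)²/43.0 + (14 - 12.7)²/12.7 + (19 - 20.2)²/20.2
   = 1.086 + 0.581 + 0.133 + 0.071
   = 1.87
p-value = 0.5994

Since p-value > α = 0.01, we fail to reject H₀.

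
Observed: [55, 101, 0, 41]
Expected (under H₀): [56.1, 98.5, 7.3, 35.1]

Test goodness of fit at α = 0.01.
Chi-square goodness of fit test:
H₀: observed counts match expected distribution
H₁: observed counts differ from expected distribution
df = k - 1 = 3
χ² = Σ(O - E)²/E
   = (55 - 56.1)²/56.1 + (101 - 98.5)²/98.5 + (0 - 7.3)²/7.3 + (41 - 35.1)²/35.1
   = 0.022 + 0.063 + 7.300 + 0.992
   = 8.38
p-value = 0.0388

Since p-value > α = 0.01, we fail to reject H₀.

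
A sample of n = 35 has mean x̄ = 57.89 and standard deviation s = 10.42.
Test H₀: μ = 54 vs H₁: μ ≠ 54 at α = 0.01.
One-sample t-test:
H₀: μ = 54
H₁: μ ≠ 54
df = n - 1 = 34
t = (x̄ - μ₀) / (s/√n) = (57.89 - 54) / (10.42/√35) = 2.209
p-value = 0.0340

Since p-value > α = 0.01, we fail to reject H₀.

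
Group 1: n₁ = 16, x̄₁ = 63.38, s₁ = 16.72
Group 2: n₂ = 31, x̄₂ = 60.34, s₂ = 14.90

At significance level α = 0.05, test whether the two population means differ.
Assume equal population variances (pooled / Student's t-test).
Student's two-sample t-test (equal variances):
H₀: μ₁ = μ₂
H₁: μ₁ ≠ μ₂
df = n₁ + n₂ - 2 = 45
Pooled variance s_p² = [(n₁-1)s₁² + (n₂-1)s₂²] / (n₁ + n₂ - 2) = [(15)(16.72²) + (30)(14.90²)] / 45 = 241.1928
SE = √(s_p²(1/n₁ + 1/n₂)) = √(241.1928 × (1/16 + 1/31)) = 4.7807
t = (x̄₁ - x̄₂) / SE = (63.38 - 60.34) / 4.7807 = 3.04 / 4.7807 = 0.636
p-value = 0.5281

Since p-value > α = 0.05, we fail to reject H₀.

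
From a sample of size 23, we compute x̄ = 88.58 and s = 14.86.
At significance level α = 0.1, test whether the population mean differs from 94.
One-sample t-test:
H₀: μ = 94
H₁: μ ≠ 94
df = n - 1 = 22
t = (x̄ - μ₀) / (s/√n) = (88.58 - 94) / (14.86/√23) = -1.749
p-value = 0.0942

Since p-value < α = 0.1, we reject H₀.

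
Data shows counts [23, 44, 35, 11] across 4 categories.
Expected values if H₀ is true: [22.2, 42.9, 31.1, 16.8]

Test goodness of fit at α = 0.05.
Chi-square goodness of fit test:
H₀: observed counts match expected distribution
H₁: observed counts differ from expected distribution
df = k - 1 = 3
χ² = Σ(O - E)²/E
   = (23 - 22.2)²/22.2 + (44 - 42.9)²/42.9 + (35 - 31.1)²/31.1 + (11 - 16.8)²/16.8
   = 0.029 + 0.028 + 0.489 + 2.002
   = 2.55
p-value = 0.4666

Since p-value > α = 0.05, we fail to reject H₀.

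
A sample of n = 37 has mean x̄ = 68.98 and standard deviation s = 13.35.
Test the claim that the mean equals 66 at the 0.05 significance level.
One-sample t-test:
H₀: μ = 66
H₁: μ ≠ 66
df = n - 1 = 36
t = (x̄ - μ₀) / (s/√n) = (68.98 - 66) / (13.35/√37) = 1.358
p-value = 0.1830

Since p-value > α = 0.05, we fail to reject H₀.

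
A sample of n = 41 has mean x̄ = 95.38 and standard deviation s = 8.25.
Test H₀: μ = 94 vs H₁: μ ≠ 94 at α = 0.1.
One-sample t-test:
H₀: μ = 94
H₁: μ ≠ 94
df = n - 1 = 40
t = (x̄ - μ₀) / (s/√n) = (95.38 - 94) / (8.25/√41) = 1.071
p-value = 0.2906

Since p-value > α = 0.1, we fail to reject H₀.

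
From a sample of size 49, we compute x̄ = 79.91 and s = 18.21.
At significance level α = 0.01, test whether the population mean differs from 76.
One-sample t-test:
H₀: μ = 76
H₁: μ ≠ 76
df = n - 1 = 48
t = (x̄ - μ₀) / (s/√n) = (79.91 - 76) / (18.21/√49) = 1.503
p-value = 0.1394

Since p-value > α = 0.01, we fail to reject H₀.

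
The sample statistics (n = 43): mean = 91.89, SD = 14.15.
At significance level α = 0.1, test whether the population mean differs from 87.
One-sample t-test:
H₀: μ = 87
H₁: μ ≠ 87
df = n - 1 = 42
t = (x̄ - μ₀) / (s/√n) = (91.89 - 87) / (14.15/√43) = 2.266
p-value = 0.0287

Since p-value < α = 0.1, we reject H₀.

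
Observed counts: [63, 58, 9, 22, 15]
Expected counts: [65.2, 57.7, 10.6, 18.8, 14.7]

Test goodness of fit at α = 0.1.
Chi-square goodness of fit test:
H₀: observed counts match expected distribution
H₁: observed counts differ from expected distribution
df = k - 1 = 4
χ² = Σ(O - E)²/E
   = (63 - 65.2)²/65.2 + (58 - 57.7)²/57.7 + (9 - 10.6)²/10.6 + (22 - 18.8)²/18.8 + (15 - 14.7)²/14.7
   = 0.074 + 0.002 + 0.242 + 0.545 + 0.006
   = 0.87
p-value = 0.9291

Since p-value > α = 0.1, we fail to reject H₀.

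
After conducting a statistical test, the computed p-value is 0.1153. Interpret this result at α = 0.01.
Since p = 0.1153 > α = 0.01, fail to reject H₀.
There is insufficient evidence to reject the null hypothesis; the result is not statistically significant at the 0.01 level.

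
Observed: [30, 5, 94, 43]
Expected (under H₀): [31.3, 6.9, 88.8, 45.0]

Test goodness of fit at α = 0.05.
Chi-square goodness of fit test:
H₀: observed counts match expected distribution
H₁: observed counts differ from expected distribution
df = k - 1 = 3
χ² = Σ(O - E)²/E
   = (30 - 31.3)²/31.3 + (5 - 6.9)²/6.9 + (94 - 88.8)²/88.8 + (43 - 45.0)²/45.0
   = 0.054 + 0.523 + 0.305 + 0.089
   = 0.97
p-value = 0.8084

Since p-value > α = 0.05, we fail to reject H₀.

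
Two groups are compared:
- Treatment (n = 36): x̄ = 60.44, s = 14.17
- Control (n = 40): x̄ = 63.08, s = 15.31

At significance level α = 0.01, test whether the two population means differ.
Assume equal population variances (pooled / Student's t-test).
Student's two-sample t-test (equal variances):
H₀: μ₁ = μ₂
H₁: μ₁ ≠ μ₂
df = n₁ + n₂ - 2 = 74
Pooled variance s_p² = [(n₁-1)s₁² + (n₂-1)s₂²] / (n₁ + n₂ - 2) = [(35)(14.17²) + (39)(15.31²)] / 74 = 218.5008
SE = √(s_p²(1/n₁ + 1/n₂)) = √(218.5008 × (1/36 + 1/40)) = 3.3959
t = (x̄₁ - x̄₂) / SE = (60.44 - 63.08) / 3.3959 = -2.64 / 3.3959 = -0.777
p-value = 0.4394

Since p-value > α = 0.01, we fail to reject H₀.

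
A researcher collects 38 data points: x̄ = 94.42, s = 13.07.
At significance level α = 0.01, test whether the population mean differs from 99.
One-sample t-test:
H₀: μ = 99
H₁: μ ≠ 99
df = n - 1 = 37
t = (x̄ - μ₀) / (s/√n) = (94.42 - 99) / (13.07/√38) = -2.160
p-value = 0.0373

Since p-value > α = 0.01, we fail to reject H₀.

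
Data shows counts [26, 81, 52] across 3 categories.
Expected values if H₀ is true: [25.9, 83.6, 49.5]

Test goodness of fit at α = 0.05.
Chi-square goodness of fit test:
H₀: observed counts match expected distribution
H₁: observed counts differ from expected distribution
df = k - 1 = 2
χ² = Σ(O - E)²/E
   = (26 - 25.9)²/25.9 + (81 - 83.6)²/83.6 + (52 - 49.5)²/49.5
   = 0.000 + 0.081 + 0.126
   = 0.21
p-value = 0.9014

Since p-value > α = 0.05, we fail to reject H₀.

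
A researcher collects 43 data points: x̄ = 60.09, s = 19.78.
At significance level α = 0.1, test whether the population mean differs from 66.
One-sample t-test:
H₀: μ = 66
H₁: μ ≠ 66
df = n - 1 = 42
t = (x̄ - μ₀) / (s/√n) = (60.09 - 66) / (19.78/√43) = -1.959
p-value = 0.0567

Since p-value < α = 0.1, we reject H₀.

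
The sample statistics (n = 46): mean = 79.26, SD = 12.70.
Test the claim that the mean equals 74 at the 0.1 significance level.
One-sample t-test:
H₀: μ = 74
H₁: μ ≠ 74
df = n - 1 = 45
t = (x̄ - μ₀) / (s/√n) = (79.26 - 74) / (12.70/√46) = 2.809
p-value = 0.0073

Since p-value < α = 0.1, we reject H₀.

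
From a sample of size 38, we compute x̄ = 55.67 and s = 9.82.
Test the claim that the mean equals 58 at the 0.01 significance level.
One-sample t-test:
H₀: μ = 58
H₁: μ ≠ 58
df = n - 1 = 37
t = (x̄ - μ₀) / (s/√n) = (55.67 - 58) / (9.82/√38) = -1.463
p-value = 0.1520

Since p-value > α = 0.01, we fail to reject H₀.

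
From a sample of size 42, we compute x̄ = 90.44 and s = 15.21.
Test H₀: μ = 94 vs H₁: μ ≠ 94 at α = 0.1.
One-sample t-test:
H₀: μ = 94
H₁: μ ≠ 94
df = n - 1 = 41
t = (x̄ - μ₀) / (s/√n) = (90.44 - 94) / (15.21/√42) = -1.517
p-value = 0.1370

Since p-value > α = 0.1, we fail to reject H₀.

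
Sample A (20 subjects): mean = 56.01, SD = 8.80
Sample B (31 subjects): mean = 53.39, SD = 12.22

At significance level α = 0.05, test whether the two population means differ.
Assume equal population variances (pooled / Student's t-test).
Student's two-sample t-test (equal variances):
H₀: μ₁ = μ₂
H₁: μ₁ ≠ μ₂
df = n₁ + n₂ - 2 = 49
Pooled variance s_p² = [(n₁-1)s₁² + (n₂-1)s₂²] / (n₁ + n₂ - 2) = [(19)(8.80²) + (30)(12.22²)] / 49 = 121.4533
SE = √(s_p²(1/n₁ + 1/n₂)) = √(121.4533 × (1/20 + 1/31)) = 3.1608
t = (x̄₁ - x̄₂) / SE = (56.01 - 53.39) / 3.1608 = 2.62 / 3.1608 = 0.829
p-value = 0.4112

Since p-value > α = 0.05, we fail to reject H₀.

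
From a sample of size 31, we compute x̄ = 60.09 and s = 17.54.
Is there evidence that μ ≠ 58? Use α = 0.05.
One-sample t-test:
H₀: μ = 58
H₁: μ ≠ 58
df = n - 1 = 30
t = (x̄ - μ₀) / (s/√n) = (60.09 - 58) / (17.54/√31) = 0.663
p-value = 0.5121

Since p-value > α = 0.05, we fail to reject H₀.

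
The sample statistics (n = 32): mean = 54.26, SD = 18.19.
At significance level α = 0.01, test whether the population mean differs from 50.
One-sample t-test:
H₀: μ = 50
H₁: μ ≠ 50
df = n - 1 = 31
t = (x̄ - μ₀) / (s/√n) = (54.26 - 50) / (18.19/√32) = 1.325
p-value = 0.1949

Since p-value > α = 0.01, we fail to reject H₀.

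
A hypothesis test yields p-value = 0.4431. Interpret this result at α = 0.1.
Since p = 0.4431 > α = 0.1, fail to reject H₀.
There is insufficient evidence to reject the null hypothesis; the result is not statistically significant at the 0.1 level.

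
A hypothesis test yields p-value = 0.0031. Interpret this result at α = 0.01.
Since p = 0.0031 < α = 0.01, reject H₀.
There is sufficient evidence to reject the null hypothesis; the result is statistically significant at the 0.01 level.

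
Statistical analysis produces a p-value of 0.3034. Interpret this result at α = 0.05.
Since p = 0.3034 > α = 0.05, fail to reject H₀.
There is insufficient evidence to reject the null hypothesis; the result is not statistically significant at the 0.05 level.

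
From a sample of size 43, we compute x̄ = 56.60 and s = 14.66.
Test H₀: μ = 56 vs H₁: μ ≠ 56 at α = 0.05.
One-sample t-test:
H₀: μ = 56
H₁: μ ≠ 56
df = n - 1 = 42
t = (x̄ - μ₀) / (s/√n) = (56.60 - 56) / (14.66/√43) = 0.268
p-value = 0.7897

Since p-value > α = 0.05, we fail to reject H₀.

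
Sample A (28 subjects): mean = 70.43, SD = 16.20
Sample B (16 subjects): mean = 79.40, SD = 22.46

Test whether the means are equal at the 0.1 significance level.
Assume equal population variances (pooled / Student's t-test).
Student's two-sample t-test (equal variances):
H₀: μ₁ = μ₂
H₁: μ₁ ≠ μ₂
df = n₁ + n₂ - 2 = 42
Pooled variance s_p² = [(n₁-1)s₁² + (n₂-1)s₂²] / (n₁ + n₂ - 2) = [(27)(16.20²) + (15)(22.46²)] / 42 = 348.8727
SE = √(s_p²(1/n₁ + 1/n₂)) = √(348.8727 × (1/28 + 1/16)) = 5.8536
t = (x̄₁ - x̄₂) / SE = (70.43 - 79.40) / 5.8536 = -8.97 / 5.8536 = -1.532
p-value = 0.1329

Since p-value > α = 0.1, we fail to reject H₀.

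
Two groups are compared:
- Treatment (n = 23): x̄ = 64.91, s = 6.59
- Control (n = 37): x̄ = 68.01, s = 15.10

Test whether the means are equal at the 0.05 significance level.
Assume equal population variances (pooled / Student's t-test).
Student's two-sample t-test (equal variances):
H₀: μ₁ = μ₂
H₁: μ₁ ≠ μ₂
df = n₁ + n₂ - 2 = 58
Pooled variance s_p² = [(n₁-1)s₁² + (n₂-1)s₂²] / (n₁ + n₂ - 2) = [(22)(6.59²) + (36)(15.10²)] / 58 = 157.9962
SE = √(s_p²(1/n₁ + 1/n₂)) = √(157.9962 × (1/23 + 1/37)) = 3.3376
t = (x̄₁ - x̄₂) / SE = (64.91 - 68.01) / 3.3376 = -3.10 / 3.3376 = -0.929
p-value = 0.3568

Since p-value > α = 0.05, we fail to reject H₀.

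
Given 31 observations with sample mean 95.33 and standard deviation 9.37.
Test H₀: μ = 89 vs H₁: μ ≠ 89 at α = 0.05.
One-sample t-test:
H₀: μ = 89
H₁: μ ≠ 89
df = n - 1 = 30
t = (x̄ - μ₀) / (s/√n) = (95.33 - 89) / (9.37/√31) = 3.761
p-value = 0.0007

Since p-value < α = 0.05, we reject H₀.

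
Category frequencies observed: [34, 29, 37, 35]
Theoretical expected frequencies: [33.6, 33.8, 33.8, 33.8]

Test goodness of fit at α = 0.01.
Chi-square goodness of fit test:
H₀: observed counts match expected distribution
H₁: observed counts differ from expected distribution
df = k - 1 = 3
χ² = Σ(O - E)²/E
   = (34 - 33.6)²/33.6 + (29 - 33.8)²/33.8 + (37 - 33.8)²/33.8 + (35 - 33.8)²/33.8
   = 0.005 + 0.682 + 0.303 + 0.043
   = 1.03
p-value = 0.7935

Since p-value > α = 0.01, we fail to reject H₀.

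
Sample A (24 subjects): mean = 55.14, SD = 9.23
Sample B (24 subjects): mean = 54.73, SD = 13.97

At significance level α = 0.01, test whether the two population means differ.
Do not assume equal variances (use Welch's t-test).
Welch's two-sample t-test:
H₀: μ₁ = μ₂
H₁: μ₁ ≠ μ₂
s₁²/n₁ = 9.23²/24 = 3.5497,  s₂²/n₂ = 13.97²/24 = 8.1317
SE = √(s₁²/n₁ + s₂²/n₂) = √(3.5497 + 8.1317) = 3.4178
df (Welch-Satterthwaite) = (s₁²/n₁ + s₂²/n₂)² / [(s₁²/n₁)²/(n₁-1) + (s₂²/n₂)²/(n₂-1)] ≈ 39.87
t = (x̄₁ - x̄₂) / SE = (55.14 - 54.73) / 3.4178 = 0.41 / 3.4178 = 0.120
p-value = 0.9051

Since p-value > α = 0.01, we fail to reject H₀.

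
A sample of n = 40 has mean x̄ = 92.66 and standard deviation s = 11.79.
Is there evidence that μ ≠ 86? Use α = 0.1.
One-sample t-test:
H₀: μ = 86
H₁: μ ≠ 86
df = n - 1 = 39
t = (x̄ - μ₀) / (s/√n) = (92.66 - 86) / (11.79/√40) = 3.573
p-value = 0.0010

Since p-value < α = 0.1, we reject H₀.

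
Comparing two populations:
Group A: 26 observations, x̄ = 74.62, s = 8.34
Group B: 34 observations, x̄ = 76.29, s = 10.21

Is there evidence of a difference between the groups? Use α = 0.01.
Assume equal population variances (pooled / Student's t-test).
Student's two-sample t-test (equal variances):
H₀: μ₁ = μ₂
H₁: μ₁ ≠ μ₂
df = n₁ + n₂ - 2 = 58
Pooled variance s_p² = [(n₁-1)s₁² + (n₂-1)s₂²] / (n₁ + n₂ - 2) = [(25)(8.34²) + (33)(10.21²)] / 58 = 89.2922
SE = √(s_p²(1/n₁ + 1/n₂)) = √(89.2922 × (1/26 + 1/34)) = 2.4618
t = (x̄₁ - x̄₂) / SE = (74.62 - 76.29) / 2.4618 = -1.67 / 2.4618 = -0.678
p-value = 0.5002

Since p-value > α = 0.01, we fail to reject H₀.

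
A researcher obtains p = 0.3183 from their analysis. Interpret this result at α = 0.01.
Since p = 0.3183 > α = 0.01, fail to reject H₀.
There is insufficient evidence to reject the null hypothesis; the result is not statistically significant at the 0.01 level.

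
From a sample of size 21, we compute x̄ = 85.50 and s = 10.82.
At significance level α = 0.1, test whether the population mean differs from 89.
One-sample t-test:
H₀: μ = 89
H₁: μ ≠ 89
df = n - 1 = 20
t = (x̄ - μ₀) / (s/√n) = (85.50 - 89) / (10.82/√21) = -1.482
p-value = 0.1538

Since p-value > α = 0.1, we fail to reject H₀.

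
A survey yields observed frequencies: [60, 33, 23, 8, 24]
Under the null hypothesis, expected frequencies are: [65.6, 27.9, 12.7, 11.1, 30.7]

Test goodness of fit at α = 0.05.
Chi-square goodness of fit test:
H₀: observed counts match expected distribution
H₁: observed counts differ from expected distribution
df = k - 1 = 4
χ² = Σ(O - E)²/E
   = (60 - 65.6)²/65.6 + (33 - 27.9)²/27.9 + (23 - 12.7)²/12.7 + (8 - 11.1)²/11.1 + (24 - 30.7)²/30.7
   = 0.478 + 0.932 + 8.354 + 0.866 + 1.462
   = 12.09
p-value = 0.0167

Since p-value < α = 0.05, we reject H₀.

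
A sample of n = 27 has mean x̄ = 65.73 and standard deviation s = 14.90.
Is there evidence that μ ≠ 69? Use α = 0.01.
One-sample t-test:
H₀: μ = 69
H₁: μ ≠ 69
df = n - 1 = 26
t = (x̄ - μ₀) / (s/√n) = (65.73 - 69) / (14.90/√27) = -1.140
p-value = 0.2645

Since p-value > α = 0.01, we fail to reject H₀.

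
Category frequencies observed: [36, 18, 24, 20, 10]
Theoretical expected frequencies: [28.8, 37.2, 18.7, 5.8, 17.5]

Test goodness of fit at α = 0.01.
Chi-square goodness of fit test:
H₀: observed counts match expected distribution
H₁: observed counts differ from expected distribution
df = k - 1 = 4
χ² = Σ(O - E)²/E
   = (36 - 28.8)²/28.8 + (18 - 37.2)²/37.2 + (24 - 18.7)²/18.7 + (20 - 5.8)²/5.8 + (10 - 17.5)²/17.5
   = 1.800 + 9.910 + 1.502 + 34.766 + 3.214
   = 51.19
p-value < 0.0001

Since p-value < α = 0.01, we reject H₀.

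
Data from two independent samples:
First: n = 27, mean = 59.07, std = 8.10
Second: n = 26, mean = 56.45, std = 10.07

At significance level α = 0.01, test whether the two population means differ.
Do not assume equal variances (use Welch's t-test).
Welch's two-sample t-test:
H₀: μ₁ = μ₂
H₁: μ₁ ≠ μ₂
s₁²/n₁ = 8.10²/27 = 2.4300,  s₂²/n₂ = 10.07²/26 = 3.9002
SE = √(s₁²/n₁ + s₂²/n₂) = √(2.4300 + 3.9002) = 2.5160
df (Welch-Satterthwaite) = (s₁²/n₁ + s₂²/n₂)² / [(s₁²/n₁)²/(n₁-1) + (s₂²/n₂)²/(n₂-1)] ≈ 47.96
t = (x̄₁ - x̄₂) / SE = (59.07 - 56.45) / 2.5160 = 2.62 / 2.5160 = 1.041
p-value = 0.3029

Since p-value > α = 0.01, we fail to reject H₀.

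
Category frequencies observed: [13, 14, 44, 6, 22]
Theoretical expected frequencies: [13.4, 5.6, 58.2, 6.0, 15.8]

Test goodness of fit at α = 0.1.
Chi-square goodness of fit test:
H₀: observed counts match expected distribution
H₁: observed counts differ from expected distribution
df = k - 1 = 4
χ² = Σ(O - E)²/E
   = (13 - 13.4)²/13.4 + (14 - 5.6)²/5.6 + (44 - 58.2)²/58.2 + (6 - 6.0)²/6.0 + (22 - 15.8)²/15.8
   = 0.012 + 12.600 + 3.465 + 0.000 + 2.433
   = 18.51
p-value = 0.0010

Since p-value < α = 0.1, we reject H₀.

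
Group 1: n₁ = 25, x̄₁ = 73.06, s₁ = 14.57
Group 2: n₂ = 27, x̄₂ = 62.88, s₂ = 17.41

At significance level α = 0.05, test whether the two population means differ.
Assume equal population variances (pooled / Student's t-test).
Student's two-sample t-test (equal variances):
H₀: μ₁ = μ₂
H₁: μ₁ ≠ μ₂
df = n₁ + n₂ - 2 = 50
Pooled variance s_p² = [(n₁-1)s₁² + (n₂-1)s₂²] / (n₁ + n₂ - 2) = [(24)(14.57²) + (26)(17.41²)] / 50 = 259.5130
SE = √(s_p²(1/n₁ + 1/n₂)) = √(259.5130 × (1/25 + 1/27)) = 4.4713
t = (x̄₁ - x̄₂) / SE = (73.06 - 62.88) / 4.4713 = 10.18 / 4.4713 = 2.277
p-value = 0.0271

Since p-value < α = 0.05, we reject H₀.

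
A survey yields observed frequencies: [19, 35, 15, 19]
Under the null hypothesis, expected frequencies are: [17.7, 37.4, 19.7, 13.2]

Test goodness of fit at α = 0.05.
Chi-square goodness of fit test:
H₀: observed counts match expected distribution
H₁: observed counts differ from expected distribution
df = k - 1 = 3
χ² = Σ(O - E)²/E
   = (19 - 17.7)²/17.7 + (35 - 37.4)²/37.4 + (15 - 19.7)²/19.7 + (19 - 13.2)²/13.2
   = 0.095 + 0.154 + 1.121 + 2.548
   = 3.92
p-value = 0.2703

Since p-value > α = 0.05, we fail to reject H₀.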